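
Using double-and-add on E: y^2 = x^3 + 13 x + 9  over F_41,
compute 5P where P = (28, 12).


k = 5 = 101_2 (binary, LSB first: 101)
Double-and-add from P = (28, 12):
  bit 0 = 1: acc = O + (28, 12) = (28, 12)
  bit 1 = 0: acc unchanged = (28, 12)
  bit 2 = 1: acc = (28, 12) + (25, 16) = (8, 16)

5P = (8, 16)


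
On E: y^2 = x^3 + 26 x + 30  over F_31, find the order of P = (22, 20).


Compute successive multiples of P until we hit O:
  1P = (22, 20)
  2P = (20, 26)
  3P = (29, 1)
  4P = (19, 25)
  5P = (10, 22)
  6P = (24, 1)
  7P = (21, 17)
  8P = (28, 24)
  ... (continuing to 29P)
  29P = O

ord(P) = 29


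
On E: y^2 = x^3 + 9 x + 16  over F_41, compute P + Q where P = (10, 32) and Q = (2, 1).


P != Q, so use the chord formula.
s = (y2 - y1) / (x2 - x1) = (10) / (33) mod 41 = 9
x3 = s^2 - x1 - x2 mod 41 = 9^2 - 10 - 2 = 28
y3 = s (x1 - x3) - y1 mod 41 = 9 * (10 - 28) - 32 = 11

P + Q = (28, 11)


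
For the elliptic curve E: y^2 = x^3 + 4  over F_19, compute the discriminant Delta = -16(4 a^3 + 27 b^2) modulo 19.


4 a^3 + 27 b^2 = 4*0^3 + 27*4^2 = 0 + 432 = 432
Delta = -16 * (432) = -6912
Delta mod 19 = 4

Delta = 4 (mod 19)


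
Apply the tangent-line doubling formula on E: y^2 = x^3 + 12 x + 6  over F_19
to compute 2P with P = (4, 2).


Doubling: s = (3 x1^2 + a) / (2 y1)
s = (3*4^2 + 12) / (2*2) mod 19 = 15
x3 = s^2 - 2 x1 mod 19 = 15^2 - 2*4 = 8
y3 = s (x1 - x3) - y1 mod 19 = 15 * (4 - 8) - 2 = 14

2P = (8, 14)


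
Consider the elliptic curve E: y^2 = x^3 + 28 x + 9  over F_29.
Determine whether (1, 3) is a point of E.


Check whether y^2 = x^3 + 28 x + 9 (mod 29) for (x, y) = (1, 3).
LHS: y^2 = 3^2 mod 29 = 9
RHS: x^3 + 28 x + 9 = 1^3 + 28*1 + 9 mod 29 = 9
LHS = RHS

Yes, on the curve


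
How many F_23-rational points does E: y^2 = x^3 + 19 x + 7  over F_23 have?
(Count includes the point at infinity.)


For each x in F_23, count y with y^2 = x^3 + 19 x + 7 mod 23:
  x = 1: RHS = 4, y in [2, 21]  -> 2 point(s)
  x = 4: RHS = 9, y in [3, 20]  -> 2 point(s)
  x = 7: RHS = 0, y in [0]  -> 1 point(s)
  x = 8: RHS = 4, y in [2, 21]  -> 2 point(s)
  x = 10: RHS = 1, y in [1, 22]  -> 2 point(s)
  x = 11: RHS = 6, y in [11, 12]  -> 2 point(s)
  x = 12: RHS = 8, y in [10, 13]  -> 2 point(s)
  x = 13: RHS = 13, y in [6, 17]  -> 2 point(s)
  x = 14: RHS = 4, y in [2, 21]  -> 2 point(s)
Affine points: 17. Add the point at infinity: total = 18.

#E(F_23) = 18


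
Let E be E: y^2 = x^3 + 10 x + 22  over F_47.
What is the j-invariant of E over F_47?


Delta = -16(4 a^3 + 27 b^2) mod 47 = 29
-1728 * (4 a)^3 = -1728 * (4*10)^3 mod 47 = 34
j = 34 * 29^(-1) mod 47 = 19

j = 19 (mod 47)


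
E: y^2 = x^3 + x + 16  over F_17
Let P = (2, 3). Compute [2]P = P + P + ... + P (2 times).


k = 2 = 10_2 (binary, LSB first: 01)
Double-and-add from P = (2, 3):
  bit 0 = 0: acc unchanged = O
  bit 1 = 1: acc = O + (4, 4) = (4, 4)

2P = (4, 4)


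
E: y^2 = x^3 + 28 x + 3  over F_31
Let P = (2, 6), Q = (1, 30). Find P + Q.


P != Q, so use the chord formula.
s = (y2 - y1) / (x2 - x1) = (24) / (30) mod 31 = 7
x3 = s^2 - x1 - x2 mod 31 = 7^2 - 2 - 1 = 15
y3 = s (x1 - x3) - y1 mod 31 = 7 * (2 - 15) - 6 = 27

P + Q = (15, 27)


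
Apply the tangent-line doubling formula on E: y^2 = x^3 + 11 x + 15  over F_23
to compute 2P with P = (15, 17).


Doubling: s = (3 x1^2 + a) / (2 y1)
s = (3*15^2 + 11) / (2*17) mod 23 = 8
x3 = s^2 - 2 x1 mod 23 = 8^2 - 2*15 = 11
y3 = s (x1 - x3) - y1 mod 23 = 8 * (15 - 11) - 17 = 15

2P = (11, 15)


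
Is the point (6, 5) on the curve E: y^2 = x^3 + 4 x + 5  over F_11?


Check whether y^2 = x^3 + 4 x + 5 (mod 11) for (x, y) = (6, 5).
LHS: y^2 = 5^2 mod 11 = 3
RHS: x^3 + 4 x + 5 = 6^3 + 4*6 + 5 mod 11 = 3
LHS = RHS

Yes, on the curve


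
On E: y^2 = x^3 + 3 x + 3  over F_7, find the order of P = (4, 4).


Compute successive multiples of P until we hit O:
  1P = (4, 4)
  2P = (3, 5)
  3P = (1, 0)
  4P = (3, 2)
  5P = (4, 3)
  6P = O

ord(P) = 6


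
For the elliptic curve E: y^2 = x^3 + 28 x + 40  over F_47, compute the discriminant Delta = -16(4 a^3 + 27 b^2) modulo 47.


4 a^3 + 27 b^2 = 4*28^3 + 27*40^2 = 87808 + 43200 = 131008
Delta = -16 * (131008) = -2096128
Delta mod 47 = 25

Delta = 25 (mod 47)


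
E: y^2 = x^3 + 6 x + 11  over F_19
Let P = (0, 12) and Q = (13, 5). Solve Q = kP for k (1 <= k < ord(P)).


Enumerate multiples of P until we hit Q = (13, 5):
  1P = (0, 12)
  2P = (6, 15)
  3P = (18, 17)
  4P = (7, 4)
  5P = (4, 17)
  6P = (13, 5)
Match found at i = 6.

k = 6


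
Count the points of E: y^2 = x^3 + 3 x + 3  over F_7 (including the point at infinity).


For each x in F_7, count y with y^2 = x^3 + 3 x + 3 mod 7:
  x = 1: RHS = 0, y in [0]  -> 1 point(s)
  x = 3: RHS = 4, y in [2, 5]  -> 2 point(s)
  x = 4: RHS = 2, y in [3, 4]  -> 2 point(s)
Affine points: 5. Add the point at infinity: total = 6.

#E(F_7) = 6


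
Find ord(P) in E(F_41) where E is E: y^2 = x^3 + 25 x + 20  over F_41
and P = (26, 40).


Compute successive multiples of P until we hit O:
  1P = (26, 40)
  2P = (22, 36)
  3P = (35, 33)
  4P = (13, 0)
  5P = (35, 8)
  6P = (22, 5)
  7P = (26, 1)
  8P = O

ord(P) = 8


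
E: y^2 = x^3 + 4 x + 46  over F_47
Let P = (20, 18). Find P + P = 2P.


Doubling: s = (3 x1^2 + a) / (2 y1)
s = (3*20^2 + 4) / (2*18) mod 47 = 23
x3 = s^2 - 2 x1 mod 47 = 23^2 - 2*20 = 19
y3 = s (x1 - x3) - y1 mod 47 = 23 * (20 - 19) - 18 = 5

2P = (19, 5)


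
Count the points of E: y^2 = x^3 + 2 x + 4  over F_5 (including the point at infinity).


For each x in F_5, count y with y^2 = x^3 + 2 x + 4 mod 5:
  x = 0: RHS = 4, y in [2, 3]  -> 2 point(s)
  x = 2: RHS = 1, y in [1, 4]  -> 2 point(s)
  x = 4: RHS = 1, y in [1, 4]  -> 2 point(s)
Affine points: 6. Add the point at infinity: total = 7.

#E(F_5) = 7


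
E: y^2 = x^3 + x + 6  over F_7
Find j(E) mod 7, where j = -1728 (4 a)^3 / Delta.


Delta = -16(4 a^3 + 27 b^2) mod 7 = 1
-1728 * (4 a)^3 = -1728 * (4*1)^3 mod 7 = 1
j = 1 * 1^(-1) mod 7 = 1

j = 1 (mod 7)


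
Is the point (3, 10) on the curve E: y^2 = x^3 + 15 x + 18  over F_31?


Check whether y^2 = x^3 + 15 x + 18 (mod 31) for (x, y) = (3, 10).
LHS: y^2 = 10^2 mod 31 = 7
RHS: x^3 + 15 x + 18 = 3^3 + 15*3 + 18 mod 31 = 28
LHS != RHS

No, not on the curve


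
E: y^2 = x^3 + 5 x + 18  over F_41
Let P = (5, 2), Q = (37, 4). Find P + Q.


P != Q, so use the chord formula.
s = (y2 - y1) / (x2 - x1) = (2) / (32) mod 41 = 18
x3 = s^2 - x1 - x2 mod 41 = 18^2 - 5 - 37 = 36
y3 = s (x1 - x3) - y1 mod 41 = 18 * (5 - 36) - 2 = 14

P + Q = (36, 14)


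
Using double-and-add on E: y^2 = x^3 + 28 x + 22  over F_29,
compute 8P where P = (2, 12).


k = 8 = 1000_2 (binary, LSB first: 0001)
Double-and-add from P = (2, 12):
  bit 0 = 0: acc unchanged = O
  bit 1 = 0: acc unchanged = O
  bit 2 = 0: acc unchanged = O
  bit 3 = 1: acc = O + (2, 17) = (2, 17)

8P = (2, 17)


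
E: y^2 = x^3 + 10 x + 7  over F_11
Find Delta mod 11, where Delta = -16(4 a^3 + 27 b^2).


4 a^3 + 27 b^2 = 4*10^3 + 27*7^2 = 4000 + 1323 = 5323
Delta = -16 * (5323) = -85168
Delta mod 11 = 5

Delta = 5 (mod 11)


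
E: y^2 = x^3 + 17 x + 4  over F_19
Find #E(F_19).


For each x in F_19, count y with y^2 = x^3 + 17 x + 4 mod 19:
  x = 0: RHS = 4, y in [2, 17]  -> 2 point(s)
  x = 3: RHS = 6, y in [5, 14]  -> 2 point(s)
  x = 5: RHS = 5, y in [9, 10]  -> 2 point(s)
  x = 8: RHS = 6, y in [5, 14]  -> 2 point(s)
  x = 12: RHS = 17, y in [6, 13]  -> 2 point(s)
  x = 13: RHS = 9, y in [3, 16]  -> 2 point(s)
  x = 15: RHS = 5, y in [9, 10]  -> 2 point(s)
  x = 17: RHS = 0, y in [0]  -> 1 point(s)
  x = 18: RHS = 5, y in [9, 10]  -> 2 point(s)
Affine points: 17. Add the point at infinity: total = 18.

#E(F_19) = 18


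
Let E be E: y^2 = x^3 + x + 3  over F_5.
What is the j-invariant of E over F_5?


Delta = -16(4 a^3 + 27 b^2) mod 5 = 3
-1728 * (4 a)^3 = -1728 * (4*1)^3 mod 5 = 3
j = 3 * 3^(-1) mod 5 = 1

j = 1 (mod 5)


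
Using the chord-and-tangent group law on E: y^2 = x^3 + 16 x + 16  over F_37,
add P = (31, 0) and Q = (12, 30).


P != Q, so use the chord formula.
s = (y2 - y1) / (x2 - x1) = (30) / (18) mod 37 = 14
x3 = s^2 - x1 - x2 mod 37 = 14^2 - 31 - 12 = 5
y3 = s (x1 - x3) - y1 mod 37 = 14 * (31 - 5) - 0 = 31

P + Q = (5, 31)


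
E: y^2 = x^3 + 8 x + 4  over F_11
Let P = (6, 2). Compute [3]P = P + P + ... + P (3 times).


k = 3 = 11_2 (binary, LSB first: 11)
Double-and-add from P = (6, 2):
  bit 0 = 1: acc = O + (6, 2) = (6, 2)
  bit 1 = 1: acc = (6, 2) + (4, 1) = (4, 10)

3P = (4, 10)


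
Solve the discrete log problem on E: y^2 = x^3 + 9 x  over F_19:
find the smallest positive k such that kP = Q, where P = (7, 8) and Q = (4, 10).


Enumerate multiples of P until we hit Q = (4, 10):
  1P = (7, 8)
  2P = (11, 10)
  3P = (6, 2)
  4P = (4, 10)
Match found at i = 4.

k = 4


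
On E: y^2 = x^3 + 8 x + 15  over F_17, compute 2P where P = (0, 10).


Doubling: s = (3 x1^2 + a) / (2 y1)
s = (3*0^2 + 8) / (2*10) mod 17 = 14
x3 = s^2 - 2 x1 mod 17 = 14^2 - 2*0 = 9
y3 = s (x1 - x3) - y1 mod 17 = 14 * (0 - 9) - 10 = 0

2P = (9, 0)


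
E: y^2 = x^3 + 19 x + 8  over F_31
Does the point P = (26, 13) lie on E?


Check whether y^2 = x^3 + 19 x + 8 (mod 31) for (x, y) = (26, 13).
LHS: y^2 = 13^2 mod 31 = 14
RHS: x^3 + 19 x + 8 = 26^3 + 19*26 + 8 mod 31 = 5
LHS != RHS

No, not on the curve


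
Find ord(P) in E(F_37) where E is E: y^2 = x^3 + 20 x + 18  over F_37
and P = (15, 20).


Compute successive multiples of P until we hit O:
  1P = (15, 20)
  2P = (10, 16)
  3P = (23, 18)
  4P = (6, 24)
  5P = (13, 12)
  6P = (25, 14)
  7P = (24, 15)
  8P = (28, 16)
  ... (continuing to 31P)
  31P = O

ord(P) = 31


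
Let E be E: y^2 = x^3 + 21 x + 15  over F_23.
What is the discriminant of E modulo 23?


4 a^3 + 27 b^2 = 4*21^3 + 27*15^2 = 37044 + 6075 = 43119
Delta = -16 * (43119) = -689904
Delta mod 23 = 4

Delta = 4 (mod 23)


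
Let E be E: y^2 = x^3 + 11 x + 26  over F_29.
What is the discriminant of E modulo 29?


4 a^3 + 27 b^2 = 4*11^3 + 27*26^2 = 5324 + 18252 = 23576
Delta = -16 * (23576) = -377216
Delta mod 29 = 16

Delta = 16 (mod 29)


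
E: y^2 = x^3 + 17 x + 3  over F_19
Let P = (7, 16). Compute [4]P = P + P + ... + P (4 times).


k = 4 = 100_2 (binary, LSB first: 001)
Double-and-add from P = (7, 16):
  bit 0 = 0: acc unchanged = O
  bit 1 = 0: acc unchanged = O
  bit 2 = 1: acc = O + (7, 3) = (7, 3)

4P = (7, 3)


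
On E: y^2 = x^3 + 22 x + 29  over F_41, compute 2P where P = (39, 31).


Doubling: s = (3 x1^2 + a) / (2 y1)
s = (3*39^2 + 22) / (2*31) mod 41 = 27
x3 = s^2 - 2 x1 mod 41 = 27^2 - 2*39 = 36
y3 = s (x1 - x3) - y1 mod 41 = 27 * (39 - 36) - 31 = 9

2P = (36, 9)


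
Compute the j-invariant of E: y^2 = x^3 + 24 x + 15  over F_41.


Delta = -16(4 a^3 + 27 b^2) mod 41 = 14
-1728 * (4 a)^3 = -1728 * (4*24)^3 mod 41 = 18
j = 18 * 14^(-1) mod 41 = 13

j = 13 (mod 41)


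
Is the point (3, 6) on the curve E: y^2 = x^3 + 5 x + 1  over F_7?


Check whether y^2 = x^3 + 5 x + 1 (mod 7) for (x, y) = (3, 6).
LHS: y^2 = 6^2 mod 7 = 1
RHS: x^3 + 5 x + 1 = 3^3 + 5*3 + 1 mod 7 = 1
LHS = RHS

Yes, on the curve


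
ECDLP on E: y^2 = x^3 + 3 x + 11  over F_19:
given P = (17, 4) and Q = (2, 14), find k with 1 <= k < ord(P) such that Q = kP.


Enumerate multiples of P until we hit Q = (2, 14):
  1P = (17, 4)
  2P = (9, 11)
  3P = (0, 12)
  4P = (18, 11)
  5P = (14, 17)
  6P = (11, 8)
  7P = (2, 5)
  8P = (6, 13)
  9P = (13, 10)
  10P = (15, 12)
  11P = (3, 16)
  12P = (4, 12)
  13P = (4, 7)
  14P = (3, 3)
  15P = (15, 7)
  16P = (13, 9)
  17P = (6, 6)
  18P = (2, 14)
Match found at i = 18.

k = 18


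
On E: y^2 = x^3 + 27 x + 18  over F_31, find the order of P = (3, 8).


Compute successive multiples of P until we hit O:
  1P = (3, 8)
  2P = (2, 7)
  3P = (27, 30)
  4P = (21, 22)
  5P = (21, 9)
  6P = (27, 1)
  7P = (2, 24)
  8P = (3, 23)
  ... (continuing to 9P)
  9P = O

ord(P) = 9


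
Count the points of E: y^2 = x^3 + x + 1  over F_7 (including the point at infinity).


For each x in F_7, count y with y^2 = x^3 + 1 x + 1 mod 7:
  x = 0: RHS = 1, y in [1, 6]  -> 2 point(s)
  x = 2: RHS = 4, y in [2, 5]  -> 2 point(s)
Affine points: 4. Add the point at infinity: total = 5.

#E(F_7) = 5


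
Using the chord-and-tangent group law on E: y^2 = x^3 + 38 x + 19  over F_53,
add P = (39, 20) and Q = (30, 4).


P != Q, so use the chord formula.
s = (y2 - y1) / (x2 - x1) = (37) / (44) mod 53 = 43
x3 = s^2 - x1 - x2 mod 53 = 43^2 - 39 - 30 = 31
y3 = s (x1 - x3) - y1 mod 53 = 43 * (39 - 31) - 20 = 6

P + Q = (31, 6)


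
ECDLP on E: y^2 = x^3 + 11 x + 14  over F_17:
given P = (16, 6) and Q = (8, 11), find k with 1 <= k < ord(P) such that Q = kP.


Enumerate multiples of P until we hit Q = (8, 11):
  1P = (16, 6)
  2P = (1, 3)
  3P = (15, 1)
  4P = (11, 2)
  5P = (9, 3)
  6P = (13, 5)
  7P = (7, 14)
  8P = (12, 15)
  9P = (10, 6)
  10P = (8, 11)
Match found at i = 10.

k = 10


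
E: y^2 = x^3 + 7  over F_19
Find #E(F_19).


For each x in F_19, count y with y^2 = x^3 + 0 x + 7 mod 19:
  x = 0: RHS = 7, y in [8, 11]  -> 2 point(s)
  x = 8: RHS = 6, y in [5, 14]  -> 2 point(s)
  x = 10: RHS = 0, y in [0]  -> 1 point(s)
  x = 12: RHS = 6, y in [5, 14]  -> 2 point(s)
  x = 13: RHS = 0, y in [0]  -> 1 point(s)
  x = 15: RHS = 0, y in [0]  -> 1 point(s)
  x = 18: RHS = 6, y in [5, 14]  -> 2 point(s)
Affine points: 11. Add the point at infinity: total = 12.

#E(F_19) = 12


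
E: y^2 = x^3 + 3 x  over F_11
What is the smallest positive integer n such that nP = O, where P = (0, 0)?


Compute successive multiples of P until we hit O:
  1P = (0, 0)
  2P = O

ord(P) = 2


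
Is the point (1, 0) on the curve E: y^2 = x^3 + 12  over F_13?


Check whether y^2 = x^3 + 0 x + 12 (mod 13) for (x, y) = (1, 0).
LHS: y^2 = 0^2 mod 13 = 0
RHS: x^3 + 0 x + 12 = 1^3 + 0*1 + 12 mod 13 = 0
LHS = RHS

Yes, on the curve


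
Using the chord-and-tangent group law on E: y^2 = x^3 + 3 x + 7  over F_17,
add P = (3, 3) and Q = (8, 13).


P != Q, so use the chord formula.
s = (y2 - y1) / (x2 - x1) = (10) / (5) mod 17 = 2
x3 = s^2 - x1 - x2 mod 17 = 2^2 - 3 - 8 = 10
y3 = s (x1 - x3) - y1 mod 17 = 2 * (3 - 10) - 3 = 0

P + Q = (10, 0)


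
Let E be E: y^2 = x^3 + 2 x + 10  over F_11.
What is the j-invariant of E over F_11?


Delta = -16(4 a^3 + 27 b^2) mod 11 = 2
-1728 * (4 a)^3 = -1728 * (4*2)^3 mod 11 = 5
j = 5 * 2^(-1) mod 11 = 8

j = 8 (mod 11)


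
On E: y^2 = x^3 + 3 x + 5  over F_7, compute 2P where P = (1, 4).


k = 2 = 10_2 (binary, LSB first: 01)
Double-and-add from P = (1, 4):
  bit 0 = 0: acc unchanged = O
  bit 1 = 1: acc = O + (6, 1) = (6, 1)

2P = (6, 1)


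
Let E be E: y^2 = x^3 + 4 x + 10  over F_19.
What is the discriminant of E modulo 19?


4 a^3 + 27 b^2 = 4*4^3 + 27*10^2 = 256 + 2700 = 2956
Delta = -16 * (2956) = -47296
Delta mod 19 = 14

Delta = 14 (mod 19)


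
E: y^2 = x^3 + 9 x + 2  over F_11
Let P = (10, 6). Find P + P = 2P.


Doubling: s = (3 x1^2 + a) / (2 y1)
s = (3*10^2 + 9) / (2*6) mod 11 = 1
x3 = s^2 - 2 x1 mod 11 = 1^2 - 2*10 = 3
y3 = s (x1 - x3) - y1 mod 11 = 1 * (10 - 3) - 6 = 1

2P = (3, 1)


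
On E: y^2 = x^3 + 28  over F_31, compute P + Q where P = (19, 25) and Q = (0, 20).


P != Q, so use the chord formula.
s = (y2 - y1) / (x2 - x1) = (26) / (12) mod 31 = 28
x3 = s^2 - x1 - x2 mod 31 = 28^2 - 19 - 0 = 21
y3 = s (x1 - x3) - y1 mod 31 = 28 * (19 - 21) - 25 = 12

P + Q = (21, 12)


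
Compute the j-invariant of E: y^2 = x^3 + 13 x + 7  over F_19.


Delta = -16(4 a^3 + 27 b^2) mod 19 = 9
-1728 * (4 a)^3 = -1728 * (4*13)^3 mod 19 = 8
j = 8 * 9^(-1) mod 19 = 3

j = 3 (mod 19)


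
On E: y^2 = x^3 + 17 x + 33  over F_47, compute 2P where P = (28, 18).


Doubling: s = (3 x1^2 + a) / (2 y1)
s = (3*28^2 + 17) / (2*18) mod 47 = 41
x3 = s^2 - 2 x1 mod 47 = 41^2 - 2*28 = 27
y3 = s (x1 - x3) - y1 mod 47 = 41 * (28 - 27) - 18 = 23

2P = (27, 23)


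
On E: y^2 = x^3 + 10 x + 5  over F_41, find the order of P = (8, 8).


Compute successive multiples of P until we hit O:
  1P = (8, 8)
  2P = (30, 32)
  3P = (13, 35)
  4P = (18, 20)
  5P = (23, 15)
  6P = (35, 4)
  7P = (19, 24)
  8P = (9, 39)
  ... (continuing to 51P)
  51P = O

ord(P) = 51


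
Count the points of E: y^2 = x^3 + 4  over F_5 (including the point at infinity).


For each x in F_5, count y with y^2 = x^3 + 0 x + 4 mod 5:
  x = 0: RHS = 4, y in [2, 3]  -> 2 point(s)
  x = 1: RHS = 0, y in [0]  -> 1 point(s)
  x = 3: RHS = 1, y in [1, 4]  -> 2 point(s)
Affine points: 5. Add the point at infinity: total = 6.

#E(F_5) = 6


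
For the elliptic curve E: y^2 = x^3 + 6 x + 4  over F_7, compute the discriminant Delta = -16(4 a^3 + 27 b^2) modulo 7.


4 a^3 + 27 b^2 = 4*6^3 + 27*4^2 = 864 + 432 = 1296
Delta = -16 * (1296) = -20736
Delta mod 7 = 5

Delta = 5 (mod 7)


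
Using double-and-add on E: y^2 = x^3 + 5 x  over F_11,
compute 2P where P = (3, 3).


k = 2 = 10_2 (binary, LSB first: 01)
Double-and-add from P = (3, 3):
  bit 0 = 0: acc unchanged = O
  bit 1 = 1: acc = O + (9, 9) = (9, 9)

2P = (9, 9)


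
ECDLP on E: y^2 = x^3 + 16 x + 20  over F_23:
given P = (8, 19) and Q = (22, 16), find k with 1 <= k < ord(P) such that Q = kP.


Enumerate multiples of P until we hit Q = (22, 16):
  1P = (8, 19)
  2P = (16, 5)
  3P = (15, 22)
  4P = (3, 16)
  5P = (5, 15)
  6P = (22, 16)
Match found at i = 6.

k = 6


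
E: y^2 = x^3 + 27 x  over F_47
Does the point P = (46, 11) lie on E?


Check whether y^2 = x^3 + 27 x + 0 (mod 47) for (x, y) = (46, 11).
LHS: y^2 = 11^2 mod 47 = 27
RHS: x^3 + 27 x + 0 = 46^3 + 27*46 + 0 mod 47 = 19
LHS != RHS

No, not on the curve


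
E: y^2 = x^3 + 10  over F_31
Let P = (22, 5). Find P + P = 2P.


Doubling: s = (3 x1^2 + a) / (2 y1)
s = (3*22^2 + 0) / (2*5) mod 31 = 15
x3 = s^2 - 2 x1 mod 31 = 15^2 - 2*22 = 26
y3 = s (x1 - x3) - y1 mod 31 = 15 * (22 - 26) - 5 = 28

2P = (26, 28)


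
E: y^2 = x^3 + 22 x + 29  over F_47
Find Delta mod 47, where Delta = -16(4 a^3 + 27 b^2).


4 a^3 + 27 b^2 = 4*22^3 + 27*29^2 = 42592 + 22707 = 65299
Delta = -16 * (65299) = -1044784
Delta mod 47 = 26

Delta = 26 (mod 47)


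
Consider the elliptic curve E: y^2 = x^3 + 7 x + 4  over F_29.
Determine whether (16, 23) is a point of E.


Check whether y^2 = x^3 + 7 x + 4 (mod 29) for (x, y) = (16, 23).
LHS: y^2 = 23^2 mod 29 = 7
RHS: x^3 + 7 x + 4 = 16^3 + 7*16 + 4 mod 29 = 7
LHS = RHS

Yes, on the curve


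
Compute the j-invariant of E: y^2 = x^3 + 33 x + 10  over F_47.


Delta = -16(4 a^3 + 27 b^2) mod 47 = 17
-1728 * (4 a)^3 = -1728 * (4*33)^3 mod 47 = 18
j = 18 * 17^(-1) mod 47 = 37

j = 37 (mod 47)


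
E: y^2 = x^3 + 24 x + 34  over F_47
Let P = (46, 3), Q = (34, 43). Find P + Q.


P != Q, so use the chord formula.
s = (y2 - y1) / (x2 - x1) = (40) / (35) mod 47 = 28
x3 = s^2 - x1 - x2 mod 47 = 28^2 - 46 - 34 = 46
y3 = s (x1 - x3) - y1 mod 47 = 28 * (46 - 46) - 3 = 44

P + Q = (46, 44)


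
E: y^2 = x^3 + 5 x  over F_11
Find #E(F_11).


For each x in F_11, count y with y^2 = x^3 + 5 x + 0 mod 11:
  x = 0: RHS = 0, y in [0]  -> 1 point(s)
  x = 3: RHS = 9, y in [3, 8]  -> 2 point(s)
  x = 6: RHS = 4, y in [2, 9]  -> 2 point(s)
  x = 7: RHS = 4, y in [2, 9]  -> 2 point(s)
  x = 9: RHS = 4, y in [2, 9]  -> 2 point(s)
  x = 10: RHS = 5, y in [4, 7]  -> 2 point(s)
Affine points: 11. Add the point at infinity: total = 12.

#E(F_11) = 12


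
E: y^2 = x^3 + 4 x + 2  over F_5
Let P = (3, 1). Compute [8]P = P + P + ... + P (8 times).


k = 8 = 1000_2 (binary, LSB first: 0001)
Double-and-add from P = (3, 1):
  bit 0 = 0: acc unchanged = O
  bit 1 = 0: acc unchanged = O
  bit 2 = 0: acc unchanged = O
  bit 3 = 1: acc = O + (3, 4) = (3, 4)

8P = (3, 4)


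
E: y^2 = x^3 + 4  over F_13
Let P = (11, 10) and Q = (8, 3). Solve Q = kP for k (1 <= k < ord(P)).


Enumerate multiples of P until we hit Q = (8, 3):
  1P = (11, 10)
  2P = (8, 10)
  3P = (7, 3)
  4P = (7, 10)
  5P = (8, 3)
Match found at i = 5.

k = 5


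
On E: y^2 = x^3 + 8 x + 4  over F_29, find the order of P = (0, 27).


Compute successive multiples of P until we hit O:
  1P = (0, 27)
  2P = (4, 10)
  3P = (5, 16)
  4P = (1, 10)
  5P = (27, 26)
  6P = (24, 19)
  7P = (18, 8)
  8P = (2, 17)
  ... (continuing to 34P)
  34P = O

ord(P) = 34


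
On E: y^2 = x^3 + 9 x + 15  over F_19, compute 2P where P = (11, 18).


Doubling: s = (3 x1^2 + a) / (2 y1)
s = (3*11^2 + 9) / (2*18) mod 19 = 4
x3 = s^2 - 2 x1 mod 19 = 4^2 - 2*11 = 13
y3 = s (x1 - x3) - y1 mod 19 = 4 * (11 - 13) - 18 = 12

2P = (13, 12)


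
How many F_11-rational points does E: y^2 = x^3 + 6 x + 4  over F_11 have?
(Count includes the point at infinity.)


For each x in F_11, count y with y^2 = x^3 + 6 x + 4 mod 11:
  x = 0: RHS = 4, y in [2, 9]  -> 2 point(s)
  x = 1: RHS = 0, y in [0]  -> 1 point(s)
  x = 3: RHS = 5, y in [4, 7]  -> 2 point(s)
  x = 4: RHS = 4, y in [2, 9]  -> 2 point(s)
  x = 5: RHS = 5, y in [4, 7]  -> 2 point(s)
  x = 6: RHS = 3, y in [5, 6]  -> 2 point(s)
  x = 7: RHS = 4, y in [2, 9]  -> 2 point(s)
  x = 8: RHS = 3, y in [5, 6]  -> 2 point(s)
Affine points: 15. Add the point at infinity: total = 16.

#E(F_11) = 16


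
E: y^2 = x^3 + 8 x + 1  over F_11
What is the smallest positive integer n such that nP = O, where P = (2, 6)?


Compute successive multiples of P until we hit O:
  1P = (2, 6)
  2P = (0, 1)
  3P = (7, 9)
  4P = (5, 1)
  5P = (8, 4)
  6P = (6, 10)
  7P = (4, 3)
  8P = (10, 6)
  ... (continuing to 17P)
  17P = O

ord(P) = 17


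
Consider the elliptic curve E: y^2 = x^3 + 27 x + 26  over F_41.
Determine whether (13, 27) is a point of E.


Check whether y^2 = x^3 + 27 x + 26 (mod 41) for (x, y) = (13, 27).
LHS: y^2 = 27^2 mod 41 = 32
RHS: x^3 + 27 x + 26 = 13^3 + 27*13 + 26 mod 41 = 32
LHS = RHS

Yes, on the curve


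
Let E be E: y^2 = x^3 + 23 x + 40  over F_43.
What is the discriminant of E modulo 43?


4 a^3 + 27 b^2 = 4*23^3 + 27*40^2 = 48668 + 43200 = 91868
Delta = -16 * (91868) = -1469888
Delta mod 43 = 24

Delta = 24 (mod 43)


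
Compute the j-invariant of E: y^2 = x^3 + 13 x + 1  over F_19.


Delta = -16(4 a^3 + 27 b^2) mod 19 = 16
-1728 * (4 a)^3 = -1728 * (4*13)^3 mod 19 = 8
j = 8 * 16^(-1) mod 19 = 10

j = 10 (mod 19)


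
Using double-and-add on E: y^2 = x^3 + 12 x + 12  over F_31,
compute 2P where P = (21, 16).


k = 2 = 10_2 (binary, LSB first: 01)
Double-and-add from P = (21, 16):
  bit 0 = 0: acc unchanged = O
  bit 1 = 1: acc = O + (24, 9) = (24, 9)

2P = (24, 9)


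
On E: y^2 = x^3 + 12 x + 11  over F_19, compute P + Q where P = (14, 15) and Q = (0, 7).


P != Q, so use the chord formula.
s = (y2 - y1) / (x2 - x1) = (11) / (5) mod 19 = 6
x3 = s^2 - x1 - x2 mod 19 = 6^2 - 14 - 0 = 3
y3 = s (x1 - x3) - y1 mod 19 = 6 * (14 - 3) - 15 = 13

P + Q = (3, 13)


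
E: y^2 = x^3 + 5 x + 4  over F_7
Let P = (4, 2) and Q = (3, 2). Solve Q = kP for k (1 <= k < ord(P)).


Enumerate multiples of P until we hit Q = (3, 2):
  1P = (4, 2)
  2P = (0, 2)
  3P = (3, 5)
  4P = (2, 6)
  5P = (5, 0)
  6P = (2, 1)
  7P = (3, 2)
Match found at i = 7.

k = 7


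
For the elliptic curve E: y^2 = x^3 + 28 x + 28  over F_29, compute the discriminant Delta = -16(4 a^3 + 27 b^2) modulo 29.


4 a^3 + 27 b^2 = 4*28^3 + 27*28^2 = 87808 + 21168 = 108976
Delta = -16 * (108976) = -1743616
Delta mod 29 = 9

Delta = 9 (mod 29)


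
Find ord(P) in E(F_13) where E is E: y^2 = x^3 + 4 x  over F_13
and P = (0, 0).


Compute successive multiples of P until we hit O:
  1P = (0, 0)
  2P = O

ord(P) = 2


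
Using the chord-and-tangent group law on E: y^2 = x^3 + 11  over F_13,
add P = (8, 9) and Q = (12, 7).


P != Q, so use the chord formula.
s = (y2 - y1) / (x2 - x1) = (11) / (4) mod 13 = 6
x3 = s^2 - x1 - x2 mod 13 = 6^2 - 8 - 12 = 3
y3 = s (x1 - x3) - y1 mod 13 = 6 * (8 - 3) - 9 = 8

P + Q = (3, 8)


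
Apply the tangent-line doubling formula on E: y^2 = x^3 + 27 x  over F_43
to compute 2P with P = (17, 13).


Doubling: s = (3 x1^2 + a) / (2 y1)
s = (3*17^2 + 27) / (2*13) mod 43 = 41
x3 = s^2 - 2 x1 mod 43 = 41^2 - 2*17 = 13
y3 = s (x1 - x3) - y1 mod 43 = 41 * (17 - 13) - 13 = 22

2P = (13, 22)


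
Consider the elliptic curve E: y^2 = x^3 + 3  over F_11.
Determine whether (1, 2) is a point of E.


Check whether y^2 = x^3 + 0 x + 3 (mod 11) for (x, y) = (1, 2).
LHS: y^2 = 2^2 mod 11 = 4
RHS: x^3 + 0 x + 3 = 1^3 + 0*1 + 3 mod 11 = 4
LHS = RHS

Yes, on the curve


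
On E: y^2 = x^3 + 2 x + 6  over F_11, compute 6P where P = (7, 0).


k = 6 = 110_2 (binary, LSB first: 011)
Double-and-add from P = (7, 0):
  bit 0 = 0: acc unchanged = O
  bit 1 = 1: acc = O + O = O
  bit 2 = 1: acc = O + O = O

6P = O


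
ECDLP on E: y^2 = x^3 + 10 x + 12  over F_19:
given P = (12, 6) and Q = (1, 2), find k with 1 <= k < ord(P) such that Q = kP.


Enumerate multiples of P until we hit Q = (1, 2):
  1P = (12, 6)
  2P = (18, 1)
  3P = (5, 4)
  4P = (11, 16)
  5P = (1, 17)
  6P = (7, 8)
  7P = (7, 11)
  8P = (1, 2)
Match found at i = 8.

k = 8


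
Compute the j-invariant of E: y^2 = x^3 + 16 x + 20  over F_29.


Delta = -16(4 a^3 + 27 b^2) mod 29 = 27
-1728 * (4 a)^3 = -1728 * (4*16)^3 mod 29 = 11
j = 11 * 27^(-1) mod 29 = 9

j = 9 (mod 29)


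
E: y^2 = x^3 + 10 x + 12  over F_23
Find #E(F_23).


For each x in F_23, count y with y^2 = x^3 + 10 x + 12 mod 23:
  x = 0: RHS = 12, y in [9, 14]  -> 2 point(s)
  x = 1: RHS = 0, y in [0]  -> 1 point(s)
  x = 3: RHS = 0, y in [0]  -> 1 point(s)
  x = 4: RHS = 1, y in [1, 22]  -> 2 point(s)
  x = 5: RHS = 3, y in [7, 16]  -> 2 point(s)
  x = 6: RHS = 12, y in [9, 14]  -> 2 point(s)
  x = 8: RHS = 6, y in [11, 12]  -> 2 point(s)
  x = 9: RHS = 3, y in [7, 16]  -> 2 point(s)
  x = 10: RHS = 8, y in [10, 13]  -> 2 point(s)
  x = 11: RHS = 4, y in [2, 21]  -> 2 point(s)
  x = 13: RHS = 16, y in [4, 19]  -> 2 point(s)
  x = 15: RHS = 18, y in [8, 15]  -> 2 point(s)
  x = 16: RHS = 13, y in [6, 17]  -> 2 point(s)
  x = 17: RHS = 12, y in [9, 14]  -> 2 point(s)
  x = 19: RHS = 0, y in [0]  -> 1 point(s)
  x = 20: RHS = 1, y in [1, 22]  -> 2 point(s)
  x = 22: RHS = 1, y in [1, 22]  -> 2 point(s)
Affine points: 31. Add the point at infinity: total = 32.

#E(F_23) = 32


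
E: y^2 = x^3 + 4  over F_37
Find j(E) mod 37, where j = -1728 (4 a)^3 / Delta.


Delta = -16(4 a^3 + 27 b^2) mod 37 = 7
-1728 * (4 a)^3 = -1728 * (4*0)^3 mod 37 = 0
j = 0 * 7^(-1) mod 37 = 0

j = 0 (mod 37)


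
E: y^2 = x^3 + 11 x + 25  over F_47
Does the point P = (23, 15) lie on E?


Check whether y^2 = x^3 + 11 x + 25 (mod 47) for (x, y) = (23, 15).
LHS: y^2 = 15^2 mod 47 = 37
RHS: x^3 + 11 x + 25 = 23^3 + 11*23 + 25 mod 47 = 37
LHS = RHS

Yes, on the curve


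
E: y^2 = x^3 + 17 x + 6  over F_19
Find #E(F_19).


For each x in F_19, count y with y^2 = x^3 + 17 x + 6 mod 19:
  x = 0: RHS = 6, y in [5, 14]  -> 2 point(s)
  x = 1: RHS = 5, y in [9, 10]  -> 2 point(s)
  x = 4: RHS = 5, y in [9, 10]  -> 2 point(s)
  x = 5: RHS = 7, y in [8, 11]  -> 2 point(s)
  x = 6: RHS = 1, y in [1, 18]  -> 2 point(s)
  x = 10: RHS = 17, y in [6, 13]  -> 2 point(s)
  x = 11: RHS = 4, y in [2, 17]  -> 2 point(s)
  x = 12: RHS = 0, y in [0]  -> 1 point(s)
  x = 13: RHS = 11, y in [7, 12]  -> 2 point(s)
  x = 14: RHS = 5, y in [9, 10]  -> 2 point(s)
  x = 15: RHS = 7, y in [8, 11]  -> 2 point(s)
  x = 16: RHS = 4, y in [2, 17]  -> 2 point(s)
  x = 18: RHS = 7, y in [8, 11]  -> 2 point(s)
Affine points: 25. Add the point at infinity: total = 26.

#E(F_19) = 26


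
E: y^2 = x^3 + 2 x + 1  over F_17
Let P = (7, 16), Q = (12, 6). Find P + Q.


P != Q, so use the chord formula.
s = (y2 - y1) / (x2 - x1) = (7) / (5) mod 17 = 15
x3 = s^2 - x1 - x2 mod 17 = 15^2 - 7 - 12 = 2
y3 = s (x1 - x3) - y1 mod 17 = 15 * (7 - 2) - 16 = 8

P + Q = (2, 8)


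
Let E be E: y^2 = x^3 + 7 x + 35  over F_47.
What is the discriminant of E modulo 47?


4 a^3 + 27 b^2 = 4*7^3 + 27*35^2 = 1372 + 33075 = 34447
Delta = -16 * (34447) = -551152
Delta mod 47 = 17

Delta = 17 (mod 47)


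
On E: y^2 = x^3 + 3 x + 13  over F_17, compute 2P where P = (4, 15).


Doubling: s = (3 x1^2 + a) / (2 y1)
s = (3*4^2 + 3) / (2*15) mod 17 = 0
x3 = s^2 - 2 x1 mod 17 = 0^2 - 2*4 = 9
y3 = s (x1 - x3) - y1 mod 17 = 0 * (4 - 9) - 15 = 2

2P = (9, 2)


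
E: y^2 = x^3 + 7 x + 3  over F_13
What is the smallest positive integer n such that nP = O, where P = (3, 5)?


Compute successive multiples of P until we hit O:
  1P = (3, 5)
  2P = (4, 2)
  3P = (2, 5)
  4P = (8, 8)
  5P = (6, 1)
  6P = (0, 4)
  7P = (0, 9)
  8P = (6, 12)
  ... (continuing to 13P)
  13P = O

ord(P) = 13


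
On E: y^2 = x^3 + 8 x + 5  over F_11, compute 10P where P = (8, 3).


k = 10 = 1010_2 (binary, LSB first: 0101)
Double-and-add from P = (8, 3):
  bit 0 = 0: acc unchanged = O
  bit 1 = 1: acc = O + (0, 7) = (0, 7)
  bit 2 = 0: acc unchanged = (0, 7)
  bit 3 = 1: acc = (0, 7) + (9, 6) = (5, 7)

10P = (5, 7)


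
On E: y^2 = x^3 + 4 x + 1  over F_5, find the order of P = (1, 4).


Compute successive multiples of P until we hit O:
  1P = (1, 4)
  2P = (4, 4)
  3P = (0, 1)
  4P = (3, 0)
  5P = (0, 4)
  6P = (4, 1)
  7P = (1, 1)
  8P = O

ord(P) = 8


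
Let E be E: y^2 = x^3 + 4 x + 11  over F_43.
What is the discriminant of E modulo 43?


4 a^3 + 27 b^2 = 4*4^3 + 27*11^2 = 256 + 3267 = 3523
Delta = -16 * (3523) = -56368
Delta mod 43 = 5

Delta = 5 (mod 43)


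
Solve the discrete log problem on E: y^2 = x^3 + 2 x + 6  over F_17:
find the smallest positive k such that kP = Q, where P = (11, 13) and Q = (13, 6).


Enumerate multiples of P until we hit Q = (13, 6):
  1P = (11, 13)
  2P = (13, 6)
Match found at i = 2.

k = 2


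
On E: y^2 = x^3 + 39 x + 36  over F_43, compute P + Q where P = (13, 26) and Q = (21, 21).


P != Q, so use the chord formula.
s = (y2 - y1) / (x2 - x1) = (38) / (8) mod 43 = 37
x3 = s^2 - x1 - x2 mod 43 = 37^2 - 13 - 21 = 2
y3 = s (x1 - x3) - y1 mod 43 = 37 * (13 - 2) - 26 = 37

P + Q = (2, 37)


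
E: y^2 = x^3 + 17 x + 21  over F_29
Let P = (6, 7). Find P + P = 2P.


Doubling: s = (3 x1^2 + a) / (2 y1)
s = (3*6^2 + 17) / (2*7) mod 29 = 11
x3 = s^2 - 2 x1 mod 29 = 11^2 - 2*6 = 22
y3 = s (x1 - x3) - y1 mod 29 = 11 * (6 - 22) - 7 = 20

2P = (22, 20)


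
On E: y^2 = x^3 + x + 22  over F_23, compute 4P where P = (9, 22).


k = 4 = 100_2 (binary, LSB first: 001)
Double-and-add from P = (9, 22):
  bit 0 = 0: acc unchanged = O
  bit 1 = 0: acc unchanged = O
  bit 2 = 1: acc = O + (9, 1) = (9, 1)

4P = (9, 1)


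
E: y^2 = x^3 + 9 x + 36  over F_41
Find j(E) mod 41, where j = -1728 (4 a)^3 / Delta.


Delta = -16(4 a^3 + 27 b^2) mod 41 = 26
-1728 * (4 a)^3 = -1728 * (4*9)^3 mod 41 = 12
j = 12 * 26^(-1) mod 41 = 32

j = 32 (mod 41)


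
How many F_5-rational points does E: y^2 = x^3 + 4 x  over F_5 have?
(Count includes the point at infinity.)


For each x in F_5, count y with y^2 = x^3 + 4 x + 0 mod 5:
  x = 0: RHS = 0, y in [0]  -> 1 point(s)
  x = 1: RHS = 0, y in [0]  -> 1 point(s)
  x = 2: RHS = 1, y in [1, 4]  -> 2 point(s)
  x = 3: RHS = 4, y in [2, 3]  -> 2 point(s)
  x = 4: RHS = 0, y in [0]  -> 1 point(s)
Affine points: 7. Add the point at infinity: total = 8.

#E(F_5) = 8


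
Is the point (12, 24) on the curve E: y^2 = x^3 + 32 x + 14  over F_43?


Check whether y^2 = x^3 + 32 x + 14 (mod 43) for (x, y) = (12, 24).
LHS: y^2 = 24^2 mod 43 = 17
RHS: x^3 + 32 x + 14 = 12^3 + 32*12 + 14 mod 43 = 19
LHS != RHS

No, not on the curve


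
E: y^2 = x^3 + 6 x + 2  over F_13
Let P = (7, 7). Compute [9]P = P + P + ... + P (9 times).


k = 9 = 1001_2 (binary, LSB first: 1001)
Double-and-add from P = (7, 7):
  bit 0 = 1: acc = O + (7, 7) = (7, 7)
  bit 1 = 0: acc unchanged = (7, 7)
  bit 2 = 0: acc unchanged = (7, 7)
  bit 3 = 1: acc = (7, 7) + (10, 3) = (5, 12)

9P = (5, 12)


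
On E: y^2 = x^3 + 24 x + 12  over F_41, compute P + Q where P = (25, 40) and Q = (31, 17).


P != Q, so use the chord formula.
s = (y2 - y1) / (x2 - x1) = (18) / (6) mod 41 = 3
x3 = s^2 - x1 - x2 mod 41 = 3^2 - 25 - 31 = 35
y3 = s (x1 - x3) - y1 mod 41 = 3 * (25 - 35) - 40 = 12

P + Q = (35, 12)


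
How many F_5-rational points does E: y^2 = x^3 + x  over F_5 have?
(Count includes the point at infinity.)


For each x in F_5, count y with y^2 = x^3 + 1 x + 0 mod 5:
  x = 0: RHS = 0, y in [0]  -> 1 point(s)
  x = 2: RHS = 0, y in [0]  -> 1 point(s)
  x = 3: RHS = 0, y in [0]  -> 1 point(s)
Affine points: 3. Add the point at infinity: total = 4.

#E(F_5) = 4


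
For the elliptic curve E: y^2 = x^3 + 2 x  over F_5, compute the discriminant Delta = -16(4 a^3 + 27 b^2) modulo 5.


4 a^3 + 27 b^2 = 4*2^3 + 27*0^2 = 32 + 0 = 32
Delta = -16 * (32) = -512
Delta mod 5 = 3

Delta = 3 (mod 5)


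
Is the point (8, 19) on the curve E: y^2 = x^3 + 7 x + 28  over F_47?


Check whether y^2 = x^3 + 7 x + 28 (mod 47) for (x, y) = (8, 19).
LHS: y^2 = 19^2 mod 47 = 32
RHS: x^3 + 7 x + 28 = 8^3 + 7*8 + 28 mod 47 = 32
LHS = RHS

Yes, on the curve


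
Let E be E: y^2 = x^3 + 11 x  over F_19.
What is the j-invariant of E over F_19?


Delta = -16(4 a^3 + 27 b^2) mod 19 = 12
-1728 * (4 a)^3 = -1728 * (4*11)^3 mod 19 = 7
j = 7 * 12^(-1) mod 19 = 18

j = 18 (mod 19)


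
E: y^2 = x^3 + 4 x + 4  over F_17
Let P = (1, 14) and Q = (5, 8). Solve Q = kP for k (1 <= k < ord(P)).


Enumerate multiples of P until we hit Q = (5, 8):
  1P = (1, 14)
  2P = (14, 4)
  3P = (4, 4)
  4P = (8, 15)
  5P = (16, 13)
  6P = (13, 14)
  7P = (3, 3)
  8P = (5, 8)
Match found at i = 8.

k = 8


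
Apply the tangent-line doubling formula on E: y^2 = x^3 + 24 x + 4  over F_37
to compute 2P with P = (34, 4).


Doubling: s = (3 x1^2 + a) / (2 y1)
s = (3*34^2 + 24) / (2*4) mod 37 = 11
x3 = s^2 - 2 x1 mod 37 = 11^2 - 2*34 = 16
y3 = s (x1 - x3) - y1 mod 37 = 11 * (34 - 16) - 4 = 9

2P = (16, 9)


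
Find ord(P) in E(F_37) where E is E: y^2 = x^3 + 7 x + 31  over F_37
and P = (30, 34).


Compute successive multiples of P until we hit O:
  1P = (30, 34)
  2P = (15, 25)
  3P = (19, 17)
  4P = (28, 33)
  5P = (7, 33)
  6P = (27, 16)
  7P = (16, 13)
  8P = (21, 35)
  ... (continuing to 40P)
  40P = O

ord(P) = 40


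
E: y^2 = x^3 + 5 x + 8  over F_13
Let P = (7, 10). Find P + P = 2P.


Doubling: s = (3 x1^2 + a) / (2 y1)
s = (3*7^2 + 5) / (2*10) mod 13 = 5
x3 = s^2 - 2 x1 mod 13 = 5^2 - 2*7 = 11
y3 = s (x1 - x3) - y1 mod 13 = 5 * (7 - 11) - 10 = 9

2P = (11, 9)


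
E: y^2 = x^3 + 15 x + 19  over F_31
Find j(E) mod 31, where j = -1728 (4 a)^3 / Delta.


Delta = -16(4 a^3 + 27 b^2) mod 31 = 17
-1728 * (4 a)^3 = -1728 * (4*15)^3 mod 31 = 29
j = 29 * 17^(-1) mod 31 = 9

j = 9 (mod 31)


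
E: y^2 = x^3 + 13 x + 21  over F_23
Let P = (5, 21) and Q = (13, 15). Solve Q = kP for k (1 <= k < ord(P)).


Enumerate multiples of P until we hit Q = (13, 15):
  1P = (5, 21)
  2P = (14, 16)
  3P = (8, 19)
  4P = (13, 15)
Match found at i = 4.

k = 4


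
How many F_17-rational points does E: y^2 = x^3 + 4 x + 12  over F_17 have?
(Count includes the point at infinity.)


For each x in F_17, count y with y^2 = x^3 + 4 x + 12 mod 17:
  x = 1: RHS = 0, y in [0]  -> 1 point(s)
  x = 3: RHS = 0, y in [0]  -> 1 point(s)
  x = 5: RHS = 4, y in [2, 15]  -> 2 point(s)
  x = 7: RHS = 9, y in [3, 14]  -> 2 point(s)
  x = 10: RHS = 15, y in [7, 10]  -> 2 point(s)
  x = 13: RHS = 0, y in [0]  -> 1 point(s)
  x = 15: RHS = 13, y in [8, 9]  -> 2 point(s)
Affine points: 11. Add the point at infinity: total = 12.

#E(F_17) = 12


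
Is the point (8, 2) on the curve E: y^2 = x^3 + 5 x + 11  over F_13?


Check whether y^2 = x^3 + 5 x + 11 (mod 13) for (x, y) = (8, 2).
LHS: y^2 = 2^2 mod 13 = 4
RHS: x^3 + 5 x + 11 = 8^3 + 5*8 + 11 mod 13 = 4
LHS = RHS

Yes, on the curve


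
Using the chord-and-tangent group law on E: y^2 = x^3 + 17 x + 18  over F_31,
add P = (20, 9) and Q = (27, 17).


P != Q, so use the chord formula.
s = (y2 - y1) / (x2 - x1) = (8) / (7) mod 31 = 10
x3 = s^2 - x1 - x2 mod 31 = 10^2 - 20 - 27 = 22
y3 = s (x1 - x3) - y1 mod 31 = 10 * (20 - 22) - 9 = 2

P + Q = (22, 2)


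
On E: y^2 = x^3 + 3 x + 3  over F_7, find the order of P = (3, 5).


Compute successive multiples of P until we hit O:
  1P = (3, 5)
  2P = (3, 2)
  3P = O

ord(P) = 3


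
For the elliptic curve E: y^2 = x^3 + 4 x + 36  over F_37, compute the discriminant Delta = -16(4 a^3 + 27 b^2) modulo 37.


4 a^3 + 27 b^2 = 4*4^3 + 27*36^2 = 256 + 34992 = 35248
Delta = -16 * (35248) = -563968
Delta mod 37 = 23

Delta = 23 (mod 37)


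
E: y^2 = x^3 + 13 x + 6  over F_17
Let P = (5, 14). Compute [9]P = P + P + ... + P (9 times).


k = 9 = 1001_2 (binary, LSB first: 1001)
Double-and-add from P = (5, 14):
  bit 0 = 1: acc = O + (5, 14) = (5, 14)
  bit 1 = 0: acc unchanged = (5, 14)
  bit 2 = 0: acc unchanged = (5, 14)
  bit 3 = 1: acc = (5, 14) + (14, 12) = (14, 5)

9P = (14, 5)


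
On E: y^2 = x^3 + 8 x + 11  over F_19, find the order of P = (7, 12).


Compute successive multiples of P until we hit O:
  1P = (7, 12)
  2P = (16, 13)
  3P = (0, 12)
  4P = (12, 7)
  5P = (1, 1)
  6P = (17, 14)
  7P = (11, 10)
  8P = (6, 16)
  ... (continuing to 27P)
  27P = O

ord(P) = 27


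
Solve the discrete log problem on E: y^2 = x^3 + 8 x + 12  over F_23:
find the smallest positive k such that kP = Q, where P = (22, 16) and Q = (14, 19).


Enumerate multiples of P until we hit Q = (14, 19):
  1P = (22, 16)
  2P = (14, 4)
  3P = (18, 13)
  4P = (8, 6)
  5P = (9, 13)
  6P = (19, 13)
  7P = (6, 0)
  8P = (19, 10)
  9P = (9, 10)
  10P = (8, 17)
  11P = (18, 10)
  12P = (14, 19)
Match found at i = 12.

k = 12


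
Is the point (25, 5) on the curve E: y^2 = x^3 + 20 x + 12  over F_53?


Check whether y^2 = x^3 + 20 x + 12 (mod 53) for (x, y) = (25, 5).
LHS: y^2 = 5^2 mod 53 = 25
RHS: x^3 + 20 x + 12 = 25^3 + 20*25 + 12 mod 53 = 25
LHS = RHS

Yes, on the curve


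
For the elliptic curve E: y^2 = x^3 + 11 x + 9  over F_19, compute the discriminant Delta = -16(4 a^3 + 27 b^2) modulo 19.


4 a^3 + 27 b^2 = 4*11^3 + 27*9^2 = 5324 + 2187 = 7511
Delta = -16 * (7511) = -120176
Delta mod 19 = 18

Delta = 18 (mod 19)


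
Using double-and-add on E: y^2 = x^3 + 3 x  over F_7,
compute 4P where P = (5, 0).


k = 4 = 100_2 (binary, LSB first: 001)
Double-and-add from P = (5, 0):
  bit 0 = 0: acc unchanged = O
  bit 1 = 0: acc unchanged = O
  bit 2 = 1: acc = O + O = O

4P = O


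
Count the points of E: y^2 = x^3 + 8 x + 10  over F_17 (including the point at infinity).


For each x in F_17, count y with y^2 = x^3 + 8 x + 10 mod 17:
  x = 1: RHS = 2, y in [6, 11]  -> 2 point(s)
  x = 2: RHS = 0, y in [0]  -> 1 point(s)
  x = 4: RHS = 4, y in [2, 15]  -> 2 point(s)
  x = 6: RHS = 2, y in [6, 11]  -> 2 point(s)
  x = 7: RHS = 1, y in [1, 16]  -> 2 point(s)
  x = 8: RHS = 8, y in [5, 12]  -> 2 point(s)
  x = 10: RHS = 2, y in [6, 11]  -> 2 point(s)
  x = 11: RHS = 1, y in [1, 16]  -> 2 point(s)
  x = 12: RHS = 15, y in [7, 10]  -> 2 point(s)
  x = 13: RHS = 16, y in [4, 13]  -> 2 point(s)
  x = 16: RHS = 1, y in [1, 16]  -> 2 point(s)
Affine points: 21. Add the point at infinity: total = 22.

#E(F_17) = 22


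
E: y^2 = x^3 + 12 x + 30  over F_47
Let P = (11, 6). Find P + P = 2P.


Doubling: s = (3 x1^2 + a) / (2 y1)
s = (3*11^2 + 12) / (2*6) mod 47 = 43
x3 = s^2 - 2 x1 mod 47 = 43^2 - 2*11 = 41
y3 = s (x1 - x3) - y1 mod 47 = 43 * (11 - 41) - 6 = 20

2P = (41, 20)


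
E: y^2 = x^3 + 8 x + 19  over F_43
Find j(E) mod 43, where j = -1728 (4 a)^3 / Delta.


Delta = -16(4 a^3 + 27 b^2) mod 43 = 7
-1728 * (4 a)^3 = -1728 * (4*8)^3 mod 43 = 27
j = 27 * 7^(-1) mod 43 = 10

j = 10 (mod 43)


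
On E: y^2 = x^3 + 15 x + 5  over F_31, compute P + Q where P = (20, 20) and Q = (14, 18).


P != Q, so use the chord formula.
s = (y2 - y1) / (x2 - x1) = (29) / (25) mod 31 = 21
x3 = s^2 - x1 - x2 mod 31 = 21^2 - 20 - 14 = 4
y3 = s (x1 - x3) - y1 mod 31 = 21 * (20 - 4) - 20 = 6

P + Q = (4, 6)
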